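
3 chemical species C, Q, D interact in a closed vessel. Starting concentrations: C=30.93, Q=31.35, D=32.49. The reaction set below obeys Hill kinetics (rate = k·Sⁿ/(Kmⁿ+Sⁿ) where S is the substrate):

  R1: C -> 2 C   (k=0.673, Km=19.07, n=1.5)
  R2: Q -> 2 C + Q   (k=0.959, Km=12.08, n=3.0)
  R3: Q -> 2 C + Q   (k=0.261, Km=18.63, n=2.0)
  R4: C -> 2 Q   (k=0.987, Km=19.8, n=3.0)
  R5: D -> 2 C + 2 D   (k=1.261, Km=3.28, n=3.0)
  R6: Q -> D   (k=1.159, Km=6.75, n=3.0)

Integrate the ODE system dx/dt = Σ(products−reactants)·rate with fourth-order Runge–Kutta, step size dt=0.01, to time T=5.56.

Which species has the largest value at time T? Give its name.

RK4 with dt=0.01: 556 steps to T=5.56. Trajectory (selected grid times):
t=0.00: C=30.93 Q=31.35 D=32.49
t=0.62: C=33.65 Q=31.63 D=33.98
t=1.24: C=36.36 Q=31.96 D=35.48
t=1.85: C=39.02 Q=32.31 D=36.94
t=2.47: C=41.73 Q=32.69 D=38.44
t=3.09: C=44.43 Q=33.09 D=39.93
t=3.71: C=47.14 Q=33.51 D=41.43
t=4.32: C=49.80 Q=33.94 D=42.90
t=4.94: C=52.52 Q=34.38 D=44.39
t=5.56: C=55.23 Q=34.83 D=45.89
At T=5.56: C=55.23 Q=34.83 D=45.89; the largest is C.

Dominant species at T: C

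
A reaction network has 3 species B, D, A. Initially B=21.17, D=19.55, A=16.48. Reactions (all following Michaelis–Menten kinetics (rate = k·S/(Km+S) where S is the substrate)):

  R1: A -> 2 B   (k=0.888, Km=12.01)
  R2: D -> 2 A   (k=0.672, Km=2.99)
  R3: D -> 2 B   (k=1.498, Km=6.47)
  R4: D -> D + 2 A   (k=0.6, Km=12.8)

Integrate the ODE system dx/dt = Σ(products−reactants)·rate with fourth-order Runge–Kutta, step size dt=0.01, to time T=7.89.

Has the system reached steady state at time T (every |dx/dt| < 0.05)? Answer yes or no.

Steady state at T: no

RK4 with dt=0.01: 789 steps to T=7.89. Trajectory (selected grid times):
t=0.00: B=21.17 D=19.55 A=16.48
t=0.88: B=24.05 D=18.06 A=17.67
t=1.75: B=26.88 D=16.61 A=18.80
t=2.63: B=29.72 D=15.18 A=19.90
t=3.51: B=32.52 D=13.78 A=20.95
t=4.38: B=35.26 D=12.43 A=21.93
t=5.26: B=37.97 D=11.11 A=22.87
t=6.14: B=40.63 D=9.83 A=23.75
t=7.01: B=43.20 D=8.63 A=24.55
t=7.89: B=45.71 D=7.46 A=25.30
Rates at T: R1=0.6021, R2=0.4798, R3=0.8024, R4=0.2210
dx/dt at T (Σ net stoichiometry × rate): B=+2.8091, D=-1.2822, A=+0.7995
Largest |dx/dt| is |+2.8091| (B) ≥ 0.05 → not steady.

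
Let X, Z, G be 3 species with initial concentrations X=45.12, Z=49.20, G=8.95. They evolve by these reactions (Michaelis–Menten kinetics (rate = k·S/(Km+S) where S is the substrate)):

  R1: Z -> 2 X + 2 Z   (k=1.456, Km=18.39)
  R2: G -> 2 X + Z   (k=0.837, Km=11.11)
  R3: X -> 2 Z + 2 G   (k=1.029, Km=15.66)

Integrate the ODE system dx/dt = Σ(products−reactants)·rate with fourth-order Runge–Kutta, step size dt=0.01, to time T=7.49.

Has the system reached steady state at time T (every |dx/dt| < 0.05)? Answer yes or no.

RK4 with dt=0.01: 749 steps to T=7.49. Trajectory (selected grid times):
t=0.00: X=45.12 Z=49.20 G=8.95
t=0.83: X=46.89 Z=51.68 G=9.91
t=1.66: X=48.71 Z=54.20 G=10.86
t=2.50: X=50.60 Z=56.79 G=11.82
t=3.33: X=52.51 Z=59.38 G=12.76
t=4.16: X=54.46 Z=62.00 G=13.70
t=4.99: X=56.45 Z=64.66 G=14.65
t=5.83: X=58.49 Z=67.38 G=15.60
t=6.66: X=60.55 Z=70.10 G=16.54
t=7.49: X=62.63 Z=72.84 G=17.48
Rates at T: R1=1.1625, R2=0.5118, R3=0.8232
dx/dt at T (Σ net stoichiometry × rate): X=+2.5254, Z=+3.3206, G=+1.1345
Largest |dx/dt| is |+3.3206| (Z) ≥ 0.05 → not steady.

Steady state at T: no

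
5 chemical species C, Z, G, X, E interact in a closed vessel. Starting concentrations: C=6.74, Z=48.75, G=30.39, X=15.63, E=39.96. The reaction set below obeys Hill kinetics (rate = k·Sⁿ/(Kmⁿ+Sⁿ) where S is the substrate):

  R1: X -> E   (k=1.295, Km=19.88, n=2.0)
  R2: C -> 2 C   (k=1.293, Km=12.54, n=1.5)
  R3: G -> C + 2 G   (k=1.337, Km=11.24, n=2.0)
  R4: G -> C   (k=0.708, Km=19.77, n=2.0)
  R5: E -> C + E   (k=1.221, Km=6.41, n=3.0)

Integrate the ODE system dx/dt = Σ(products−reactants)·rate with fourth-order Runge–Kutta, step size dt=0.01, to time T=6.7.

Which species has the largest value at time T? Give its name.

RK4 with dt=0.01: 670 steps to T=6.7. Trajectory (selected grid times):
t=0.00: C=6.74 Z=48.75 G=30.39 X=15.63 E=39.96
t=0.74: C=9.20 Z=48.75 G=30.89 X=15.27 E=40.32
t=1.49: C=11.80 Z=48.75 G=31.40 X=14.91 E=40.68
t=2.23: C=14.45 Z=48.75 G=31.90 X=14.57 E=41.02
t=2.98: C=17.21 Z=48.75 G=32.41 X=14.24 E=41.35
t=3.72: C=19.99 Z=48.75 G=32.91 X=13.92 E=41.67
t=4.47: C=22.87 Z=48.75 G=33.42 X=13.60 E=41.99
t=5.21: C=25.74 Z=48.75 G=33.92 X=13.30 E=42.29
t=5.96: C=28.70 Z=48.75 G=34.43 X=13.01 E=42.58
t=6.70: C=31.64 Z=48.75 G=34.93 X=12.73 E=42.86
At T=6.7: C=31.64 Z=48.75 G=34.93 X=12.73 E=42.86; the largest is Z.

Dominant species at T: Z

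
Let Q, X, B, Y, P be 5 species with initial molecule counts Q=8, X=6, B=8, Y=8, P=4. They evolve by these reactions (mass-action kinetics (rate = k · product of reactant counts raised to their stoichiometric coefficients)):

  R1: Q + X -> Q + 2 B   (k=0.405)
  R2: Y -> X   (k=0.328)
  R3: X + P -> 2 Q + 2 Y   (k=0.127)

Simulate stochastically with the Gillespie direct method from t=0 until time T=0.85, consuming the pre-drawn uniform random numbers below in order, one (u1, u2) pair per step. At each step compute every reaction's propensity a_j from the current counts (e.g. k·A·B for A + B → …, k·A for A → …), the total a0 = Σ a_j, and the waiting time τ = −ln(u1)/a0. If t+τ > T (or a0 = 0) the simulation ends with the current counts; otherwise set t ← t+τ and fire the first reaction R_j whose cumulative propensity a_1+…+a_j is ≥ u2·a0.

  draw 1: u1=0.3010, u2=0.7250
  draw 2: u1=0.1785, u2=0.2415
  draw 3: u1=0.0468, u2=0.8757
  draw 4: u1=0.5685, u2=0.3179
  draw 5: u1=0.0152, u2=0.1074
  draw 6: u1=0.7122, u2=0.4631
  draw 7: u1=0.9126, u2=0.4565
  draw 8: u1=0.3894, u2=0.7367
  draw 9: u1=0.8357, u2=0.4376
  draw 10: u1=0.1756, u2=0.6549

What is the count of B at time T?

t=0.000: Q=8 X=6 B=8 Y=8 P=4
Draw 1: a1=19.440, a2=2.624, a3=3.048, a0=25.112; τ=−ln(0.3010)/25.112=0.048 → t=0.048; u2·a0=0.7250·25.112=18.206 ≤ a1=19.440 → R1 fires; Q=8 X=5 B=10 Y=8 P=4
Draw 2: a1=16.200, a2=2.624, a3=2.540, a0=21.364; τ=−ln(0.1785)/21.364=0.081 → t=0.128; u2·a0=0.2415·21.364=5.159 ≤ a1=16.200 → R1 fires; Q=8 X=4 B=12 Y=8 P=4
Draw 3: a1=12.960, a2=2.624, a3=2.032, a0=17.616; τ=−ln(0.0468)/17.616=0.174 → t=0.302; u2·a0=0.8757·17.616=15.426; a1=12.960 < 15.426 ≤ a1+a2=15.584 → R2 fires; Q=8 X=5 B=12 Y=7 P=4
Draw 4: a1=16.200, a2=2.296, a3=2.540, a0=21.036; τ=−ln(0.5685)/21.036=0.027 → t=0.329; u2·a0=0.3179·21.036=6.687 ≤ a1=16.200 → R1 fires; Q=8 X=4 B=14 Y=7 P=4
Draw 5: a1=12.960, a2=2.296, a3=2.032, a0=17.288; τ=−ln(0.0152)/17.288=0.242 → t=0.571; u2·a0=0.1074·17.288=1.857 ≤ a1=12.960 → R1 fires; Q=8 X=3 B=16 Y=7 P=4
Draw 6: a1=9.720, a2=2.296, a3=1.524, a0=13.540; τ=−ln(0.7122)/13.540=0.025 → t=0.596; u2·a0=0.4631·13.540=6.270 ≤ a1=9.720 → R1 fires; Q=8 X=2 B=18 Y=7 P=4
Draw 7: a1=6.480, a2=2.296, a3=1.016, a0=9.792; τ=−ln(0.9126)/9.792=0.009 → t=0.606; u2·a0=0.4565·9.792=4.470 ≤ a1=6.480 → R1 fires; Q=8 X=1 B=20 Y=7 P=4
Draw 8: a1=3.240, a2=2.296, a3=0.508, a0=6.044; τ=−ln(0.3894)/6.044=0.156 → t=0.762; u2·a0=0.7367·6.044=4.453; a1=3.240 < 4.453 ≤ a1+a2=5.536 → R2 fires; Q=8 X=2 B=20 Y=6 P=4
Draw 9: a1=6.480, a2=1.968, a3=1.016, a0=9.464; τ=−ln(0.8357)/9.464=0.019 → t=0.781; u2·a0=0.4376·9.464=4.141 ≤ a1=6.480 → R1 fires; Q=8 X=1 B=22 Y=6 P=4
Draw 10: a1=3.240, a2=1.968, a3=0.508, a0=5.716; τ=−ln(0.1756)/5.716=0.304 → t=1.085 > T=0.85: stop.
Read off B at T=0.85: 22

B at T = 22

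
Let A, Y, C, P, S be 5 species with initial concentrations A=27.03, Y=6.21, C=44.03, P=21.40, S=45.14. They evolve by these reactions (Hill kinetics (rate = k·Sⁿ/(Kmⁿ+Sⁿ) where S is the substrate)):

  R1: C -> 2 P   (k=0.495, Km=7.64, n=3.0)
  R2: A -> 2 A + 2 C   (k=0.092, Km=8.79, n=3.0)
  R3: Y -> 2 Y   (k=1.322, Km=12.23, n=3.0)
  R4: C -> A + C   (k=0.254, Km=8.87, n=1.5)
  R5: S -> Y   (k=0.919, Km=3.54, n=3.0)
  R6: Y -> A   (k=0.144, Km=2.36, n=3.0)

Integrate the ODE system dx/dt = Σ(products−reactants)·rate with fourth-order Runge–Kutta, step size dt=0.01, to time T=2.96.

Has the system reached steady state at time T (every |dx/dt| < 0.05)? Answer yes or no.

Steady state at T: no

RK4 with dt=0.01: 296 steps to T=2.96. Trajectory (selected grid times):
t=0.00: A=27.03 Y=6.21 C=44.03 P=21.40 S=45.14
t=0.33: A=27.18 Y=6.52 C=43.93 P=21.72 S=44.84
t=0.66: A=27.33 Y=6.84 C=43.82 P=22.05 S=44.53
t=0.99: A=27.49 Y=7.17 C=43.72 P=22.37 S=44.23
t=1.32: A=27.64 Y=7.50 C=43.62 P=22.70 S=43.93
t=1.64: A=27.79 Y=7.83 C=43.51 P=23.02 S=43.63
t=1.97: A=27.94 Y=8.19 C=43.41 P=23.34 S=43.33
t=2.30: A=28.09 Y=8.55 C=43.31 P=23.66 S=43.03
t=2.63: A=28.24 Y=8.92 C=43.20 P=23.99 S=42.72
t=2.96: A=28.40 Y=9.31 C=43.10 P=24.31 S=42.42
Rates at T: R1=0.4923, R2=0.0893, R3=0.4043, R4=0.2323, R5=0.9185, R6=0.1417
dx/dt at T (Σ net stoichiometry × rate): A=+0.4634, Y=+1.1811, C=-0.3136, P=+0.9845, S=-0.9185
Largest |dx/dt| is |+1.1811| (Y) ≥ 0.05 → not steady.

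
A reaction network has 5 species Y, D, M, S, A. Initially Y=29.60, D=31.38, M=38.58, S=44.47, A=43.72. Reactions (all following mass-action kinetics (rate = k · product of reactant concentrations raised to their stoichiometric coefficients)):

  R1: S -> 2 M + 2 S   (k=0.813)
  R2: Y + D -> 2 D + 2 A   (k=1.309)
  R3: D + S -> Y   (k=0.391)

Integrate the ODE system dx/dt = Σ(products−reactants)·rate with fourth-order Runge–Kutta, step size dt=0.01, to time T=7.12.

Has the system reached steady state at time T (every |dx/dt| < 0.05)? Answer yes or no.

Steady state at T: yes

RK4 with dt=0.01: 712 steps to T=7.12. Trajectory (selected grid times):
t=0.00: Y=29.60 D=31.38 M=38.58 S=44.47 A=43.72
t=0.79: Y=0.00 D=60.98 M=42.64 S=0.00 A=195.92
t=1.58: Y=0.00 D=60.98 M=42.64 S=0.00 A=195.92
t=2.37: Y=0.00 D=60.98 M=42.64 S=0.00 A=195.92
t=3.16: Y=0.00 D=60.98 M=42.64 S=0.00 A=195.92
t=3.96: Y=0.00 D=60.98 M=42.64 S=0.00 A=195.92
t=4.75: Y=0.00 D=60.98 M=42.64 S=0.00 A=195.92
t=5.54: Y=0.00 D=60.98 M=42.64 S=0.00 A=195.92
t=6.33: Y=0.00 D=60.98 M=42.64 S=0.00 A=195.92
t=7.12: Y=0.00 D=60.98 M=42.64 S=0.00 A=195.92
Rates at T: R1=0.0000, R2=0.0000, R3=0.0000
dx/dt at T (Σ net stoichiometry × rate): Y=-0.0000, D=+0.0000, M=+0.0000, S=-0.0000, A=+0.0000
Largest |dx/dt| is |+0.0000| (A) < 0.05 → steady.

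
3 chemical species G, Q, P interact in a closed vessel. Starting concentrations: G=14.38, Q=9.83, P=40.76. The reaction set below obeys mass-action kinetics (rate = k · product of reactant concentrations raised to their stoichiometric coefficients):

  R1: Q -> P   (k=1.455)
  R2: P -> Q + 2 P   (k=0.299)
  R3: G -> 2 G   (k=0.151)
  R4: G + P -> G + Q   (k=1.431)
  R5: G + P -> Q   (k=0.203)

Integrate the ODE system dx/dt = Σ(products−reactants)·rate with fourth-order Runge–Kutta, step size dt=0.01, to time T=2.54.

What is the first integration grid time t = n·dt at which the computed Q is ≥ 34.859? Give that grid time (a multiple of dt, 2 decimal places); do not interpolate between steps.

RK4 with dt=0.01: 254 steps to T=2.54. Trajectory (selected grid times):
t=0.00: G=14.38 Q=9.83 P=40.76
t=0.04: G=11.54 Q=32.31 P=18.95
t=0.05: G=11.15 Q=35.12 P=16.24
t=0.28: G=8.19 Q=47.15 P=5.22
t=0.56: G=6.19 Q=46.97 P=6.36
t=0.85: G=4.18 Q=45.95 P=8.66
t=1.13: G=2.41 Q=43.82 P=12.53
t=1.41: G=1.04 Q=39.68 P=19.28
t=1.69: G=0.27 Q=33.17 P=29.86
t=1.98: G=0.03 Q=25.89 P=43.48
t=2.26: G=0.00 Q=20.90 P=56.87
t=2.54: G=0.00 Q=18.31 P=70.09
Q(0.04)=32.306 < 34.859 but Q(0.05)=35.119 ≥ 34.859, so the first grid time is t=0.05.

Threshold first reached at t = 0.05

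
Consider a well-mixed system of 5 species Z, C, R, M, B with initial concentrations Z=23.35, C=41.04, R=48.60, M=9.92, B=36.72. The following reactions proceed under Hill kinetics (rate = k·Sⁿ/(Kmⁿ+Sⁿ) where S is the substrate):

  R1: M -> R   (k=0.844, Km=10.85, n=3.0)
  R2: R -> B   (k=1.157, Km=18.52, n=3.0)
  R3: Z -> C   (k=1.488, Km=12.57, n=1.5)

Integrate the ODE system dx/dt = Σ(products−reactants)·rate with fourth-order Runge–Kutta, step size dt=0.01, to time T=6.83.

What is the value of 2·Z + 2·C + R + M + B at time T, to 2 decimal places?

Value at T = 224.02

Check how each reaction changes W = 2·Z + 2·C + R + M + B (weight of products minus weight of reactants):
R1: M -> R: (1·1) − (1·1) = 1 − 1 = 0
R2: R -> B: (1·1) − (1·1) = 1 − 1 = 0
R3: Z -> C: (2·1) − (2·1) = 2 − 2 = 0
Every reaction leaves W unchanged, so W is conserved and no simulation is needed: W(T) = W(0) = 2·23.35 + 2·41.04 + 48.60 + 9.92 + 36.72 = 224.02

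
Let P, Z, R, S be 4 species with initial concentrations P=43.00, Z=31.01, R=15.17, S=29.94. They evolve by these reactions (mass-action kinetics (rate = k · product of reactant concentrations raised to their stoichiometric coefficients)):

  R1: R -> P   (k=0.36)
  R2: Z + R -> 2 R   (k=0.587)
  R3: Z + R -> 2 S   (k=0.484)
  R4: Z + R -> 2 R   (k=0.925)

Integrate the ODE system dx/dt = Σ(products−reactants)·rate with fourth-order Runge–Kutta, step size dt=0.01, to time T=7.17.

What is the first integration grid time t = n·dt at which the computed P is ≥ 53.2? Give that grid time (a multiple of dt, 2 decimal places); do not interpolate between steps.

Threshold first reached at t = 1.12

RK4 with dt=0.01: 717 steps to T=7.17. Trajectory (selected grid times):
t=0.00: P=43.00 Z=31.01 R=15.17 S=29.94
t=0.80: P=50.69 Z=0.00 R=23.45 S=44.98
t=1.11: P=53.17 Z=0.00 R=20.97 S=44.98
t=1.12: P=53.25 Z=0.00 R=20.90 S=44.98
t=1.59: P=56.50 Z=0.00 R=17.64 S=44.98
t=2.39: P=60.91 Z=0.00 R=13.23 S=44.98
t=3.19: P=64.22 Z=0.00 R=9.92 S=44.98
t=3.98: P=66.68 Z=0.00 R=7.46 S=44.98
t=4.78: P=68.55 Z=0.00 R=5.60 S=44.98
t=5.58: P=69.95 Z=0.00 R=4.20 S=44.98
t=6.37: P=70.98 Z=0.00 R=3.16 S=44.98
t=7.17: P=71.77 Z=0.00 R=2.37 S=44.98
P(1.11)=53.170 < 53.2 but P(1.12)=53.245 ≥ 53.2, so the first grid time is t=1.12.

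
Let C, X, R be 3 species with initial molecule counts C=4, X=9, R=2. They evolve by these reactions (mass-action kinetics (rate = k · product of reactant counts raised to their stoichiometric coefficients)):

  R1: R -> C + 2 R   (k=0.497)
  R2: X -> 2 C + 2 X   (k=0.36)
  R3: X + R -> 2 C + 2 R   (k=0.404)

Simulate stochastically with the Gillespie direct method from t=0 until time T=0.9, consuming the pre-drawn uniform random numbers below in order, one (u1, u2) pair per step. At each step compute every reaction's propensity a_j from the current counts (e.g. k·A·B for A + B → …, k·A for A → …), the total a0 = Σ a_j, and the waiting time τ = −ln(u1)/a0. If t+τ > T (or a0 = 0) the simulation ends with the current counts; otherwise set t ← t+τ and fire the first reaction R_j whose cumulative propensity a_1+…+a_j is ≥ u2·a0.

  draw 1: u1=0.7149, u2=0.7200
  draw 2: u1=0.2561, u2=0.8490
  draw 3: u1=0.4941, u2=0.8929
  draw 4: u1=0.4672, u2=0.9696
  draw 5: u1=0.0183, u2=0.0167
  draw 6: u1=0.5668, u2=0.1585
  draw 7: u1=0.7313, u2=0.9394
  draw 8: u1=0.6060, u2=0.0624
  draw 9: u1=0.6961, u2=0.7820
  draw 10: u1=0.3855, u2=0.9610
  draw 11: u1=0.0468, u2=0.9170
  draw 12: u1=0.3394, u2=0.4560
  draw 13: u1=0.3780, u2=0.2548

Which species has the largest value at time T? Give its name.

t=0.000: C=4 X=9 R=2
Draw 1: a1=0.994, a2=3.240, a3=7.272, a0=11.506; τ=−ln(0.7149)/11.506=0.029 → t=0.029; u2·a0=0.7200·11.506=8.284; a1+a2=4.234 < 8.284 ≤ a1+…+a3=11.506 → R3 fires; C=6 X=8 R=3
Draw 2: a1=1.491, a2=2.880, a3=9.696, a0=14.067; τ=−ln(0.2561)/14.067=0.097 → t=0.126; u2·a0=0.8490·14.067=11.943; a1+a2=4.371 < 11.943 ≤ a1+…+a3=14.067 → R3 fires; C=8 X=7 R=4
Draw 3: a1=1.988, a2=2.520, a3=11.312, a0=15.820; τ=−ln(0.4941)/15.820=0.045 → t=0.171; u2·a0=0.8929·15.820=14.126; a1+a2=4.508 < 14.126 ≤ a1+…+a3=15.820 → R3 fires; C=10 X=6 R=5
Draw 4: a1=2.485, a2=2.160, a3=12.120, a0=16.765; τ=−ln(0.4672)/16.765=0.045 → t=0.216; u2·a0=0.9696·16.765=16.255; a1+a2=4.645 < 16.255 ≤ a1+…+a3=16.765 → R3 fires; C=12 X=5 R=6
Draw 5: a1=2.982, a2=1.800, a3=12.120, a0=16.902; τ=−ln(0.0183)/16.902=0.237 → t=0.453; u2·a0=0.0167·16.902=0.282 ≤ a1=2.982 → R1 fires; C=13 X=5 R=7
Draw 6: a1=3.479, a2=1.800, a3=14.140, a0=19.419; τ=−ln(0.5668)/19.419=0.029 → t=0.482; u2·a0=0.1585·19.419=3.078 ≤ a1=3.479 → R1 fires; C=14 X=5 R=8
Draw 7: a1=3.976, a2=1.800, a3=16.160, a0=21.936; τ=−ln(0.7313)/21.936=0.014 → t=0.496; u2·a0=0.9394·21.936=20.607; a1+a2=5.776 < 20.607 ≤ a1+…+a3=21.936 → R3 fires; C=16 X=4 R=9
Draw 8: a1=4.473, a2=1.440, a3=14.544, a0=20.457; τ=−ln(0.6060)/20.457=0.024 → t=0.521; u2·a0=0.0624·20.457=1.277 ≤ a1=4.473 → R1 fires; C=17 X=4 R=10
Draw 9: a1=4.970, a2=1.440, a3=16.160, a0=22.570; τ=−ln(0.6961)/22.570=0.016 → t=0.537; u2·a0=0.7820·22.570=17.650; a1+a2=6.410 < 17.650 ≤ a1+…+a3=22.570 → R3 fires; C=19 X=3 R=11
Draw 10: a1=5.467, a2=1.080, a3=13.332, a0=19.879; τ=−ln(0.3855)/19.879=0.048 → t=0.585; u2·a0=0.9610·19.879=19.104; a1+a2=6.547 < 19.104 ≤ a1+…+a3=19.879 → R3 fires; C=21 X=2 R=12
Draw 11: a1=5.964, a2=0.720, a3=9.696, a0=16.380; τ=−ln(0.0468)/16.380=0.187 → t=0.772; u2·a0=0.9170·16.380=15.020; a1+a2=6.684 < 15.020 ≤ a1+…+a3=16.380 → R3 fires; C=23 X=1 R=13
Draw 12: a1=6.461, a2=0.360, a3=5.252, a0=12.073; τ=−ln(0.3394)/12.073=0.090 → t=0.861; u2·a0=0.4560·12.073=5.505 ≤ a1=6.461 → R1 fires; C=24 X=1 R=14
Draw 13: a1=6.958, a2=0.360, a3=5.656, a0=12.974; τ=−ln(0.3780)/12.974=0.075 → t=0.936 > T=0.9: stop.
At T=0.9: C=24 X=1 R=14; the largest is C.

Dominant species at T: C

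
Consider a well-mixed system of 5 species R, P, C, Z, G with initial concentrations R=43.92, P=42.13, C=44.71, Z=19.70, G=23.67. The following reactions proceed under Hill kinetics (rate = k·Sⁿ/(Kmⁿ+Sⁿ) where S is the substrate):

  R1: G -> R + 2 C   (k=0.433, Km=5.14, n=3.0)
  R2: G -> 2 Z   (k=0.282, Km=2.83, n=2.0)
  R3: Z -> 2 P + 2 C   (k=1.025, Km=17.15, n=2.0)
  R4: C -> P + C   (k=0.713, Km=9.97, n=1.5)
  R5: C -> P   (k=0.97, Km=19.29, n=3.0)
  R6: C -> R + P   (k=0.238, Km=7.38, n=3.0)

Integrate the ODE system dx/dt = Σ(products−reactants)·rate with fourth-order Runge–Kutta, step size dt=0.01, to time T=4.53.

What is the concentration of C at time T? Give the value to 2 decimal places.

C at T = 48.67

RK4 with dt=0.01: 453 steps to T=4.53. Trajectory (selected grid times):
t=0.00: R=43.92 P=42.13 C=44.71 Z=19.70 G=23.67
t=0.50: R=44.25 P=43.60 C=45.15 Z=19.69 G=23.32
t=1.01: R=44.59 P=45.11 C=45.60 Z=19.67 G=22.96
t=1.51: R=44.92 P=46.58 C=46.04 Z=19.66 G=22.60
t=2.01: R=45.26 P=48.06 C=46.48 Z=19.65 G=22.25
t=2.52: R=45.60 P=49.57 C=46.93 Z=19.63 G=21.89
t=3.02: R=45.93 P=51.05 C=47.37 Z=19.62 G=21.54
t=3.52: R=46.26 P=52.53 C=47.80 Z=19.61 G=21.19
t=4.03: R=46.60 P=54.04 C=48.24 Z=19.59 G=20.83
t=4.53: R=46.93 P=55.52 C=48.67 Z=19.58 G=20.48
Read off C at T=4.53: 48.67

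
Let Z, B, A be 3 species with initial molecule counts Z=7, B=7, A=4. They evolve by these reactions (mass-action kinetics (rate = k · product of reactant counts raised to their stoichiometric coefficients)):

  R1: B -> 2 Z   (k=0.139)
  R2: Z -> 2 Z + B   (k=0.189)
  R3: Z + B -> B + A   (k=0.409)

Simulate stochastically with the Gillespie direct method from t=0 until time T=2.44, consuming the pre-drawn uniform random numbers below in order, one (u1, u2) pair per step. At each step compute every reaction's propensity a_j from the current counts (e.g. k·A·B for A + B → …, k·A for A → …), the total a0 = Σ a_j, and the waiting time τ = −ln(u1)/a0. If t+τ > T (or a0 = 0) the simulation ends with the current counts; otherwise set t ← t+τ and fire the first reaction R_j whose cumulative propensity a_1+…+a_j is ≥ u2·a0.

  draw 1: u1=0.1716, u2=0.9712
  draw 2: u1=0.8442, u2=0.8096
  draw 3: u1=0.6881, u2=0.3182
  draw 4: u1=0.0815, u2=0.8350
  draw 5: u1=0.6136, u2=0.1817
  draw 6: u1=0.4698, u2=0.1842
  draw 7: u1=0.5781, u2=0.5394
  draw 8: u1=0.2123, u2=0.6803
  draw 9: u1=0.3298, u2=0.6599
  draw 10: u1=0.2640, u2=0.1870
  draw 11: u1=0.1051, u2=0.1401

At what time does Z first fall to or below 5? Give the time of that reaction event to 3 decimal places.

t=0.000: Z=7 B=7 A=4
Draw 1: a1=0.973, a2=1.323, a3=20.041, a0=22.337; τ=−ln(0.1716)/22.337=0.079 → t=0.079; u2·a0=0.9712·22.337=21.694; a1+a2=2.296 < 21.694 ≤ a1+…+a3=22.337 → R3 fires; Z=6 B=7 A=5
Draw 2: a1=0.973, a2=1.134, a3=17.178, a0=19.285; τ=−ln(0.8442)/19.285=0.009 → t=0.088; u2·a0=0.8096·19.285=15.613; a1+a2=2.107 < 15.613 ≤ a1+…+a3=19.285 → R3 fires; Z=5 B=7 A=6
Draw 3: a1=0.973, a2=0.945, a3=14.315, a0=16.233; τ=−ln(0.6881)/16.233=0.023 → t=0.111; u2·a0=0.3182·16.233=5.165; a1+a2=1.918 < 5.165 ≤ a1+…+a3=16.233 → R3 fires; Z=4 B=7 A=7
Draw 4: a1=0.973, a2=0.756, a3=11.452, a0=13.181; τ=−ln(0.0815)/13.181=0.190 → t=0.301; u2·a0=0.8350·13.181=11.006; a1+a2=1.729 < 11.006 ≤ a1+…+a3=13.181 → R3 fires; Z=3 B=7 A=8
Draw 5: a1=0.973, a2=0.567, a3=8.589, a0=10.129; τ=−ln(0.6136)/10.129=0.048 → t=0.349; u2·a0=0.1817·10.129=1.840; a1+a2=1.540 < 1.840 ≤ a1+…+a3=10.129 → R3 fires; Z=2 B=7 A=9
Draw 6: a1=0.973, a2=0.378, a3=5.726, a0=7.077; τ=−ln(0.4698)/7.077=0.107 → t=0.456; u2·a0=0.1842·7.077=1.304; a1=0.973 < 1.304 ≤ a1+a2=1.351 → R2 fires; Z=3 B=8 A=9
Draw 7: a1=1.112, a2=0.567, a3=9.816, a0=11.495; τ=−ln(0.5781)/11.495=0.048 → t=0.504; u2·a0=0.5394·11.495=6.200; a1+a2=1.679 < 6.200 ≤ a1+…+a3=11.495 → R3 fires; Z=2 B=8 A=10
Draw 8: a1=1.112, a2=0.378, a3=6.544, a0=8.034; τ=−ln(0.2123)/8.034=0.193 → t=0.696; u2·a0=0.6803·8.034=5.466; a1+a2=1.490 < 5.466 ≤ a1+…+a3=8.034 → R3 fires; Z=1 B=8 A=11
Draw 9: a1=1.112, a2=0.189, a3=3.272, a0=4.573; τ=−ln(0.3298)/4.573=0.243 → t=0.939; u2·a0=0.6599·4.573=3.018; a1+a2=1.301 < 3.018 ≤ a1+…+a3=4.573 → R3 fires; Z=0 B=8 A=12
Draw 10: a1=1.112, a2=0.000, a3=0.000, a0=1.112; τ=−ln(0.2640)/1.112=1.198 → t=2.137; u2·a0=0.1870·1.112=0.208 ≤ a1=1.112 → R1 fires; Z=2 B=7 A=12
Draw 11: a1=0.973, a2=0.378, a3=5.726, a0=7.077; τ=−ln(0.1051)/7.077=0.318 → t=2.455 > T=2.44: stop.
Z first becomes ≤ 5 when it reaches 5 at the event at t=0.088.

Threshold first reached at t = 0.088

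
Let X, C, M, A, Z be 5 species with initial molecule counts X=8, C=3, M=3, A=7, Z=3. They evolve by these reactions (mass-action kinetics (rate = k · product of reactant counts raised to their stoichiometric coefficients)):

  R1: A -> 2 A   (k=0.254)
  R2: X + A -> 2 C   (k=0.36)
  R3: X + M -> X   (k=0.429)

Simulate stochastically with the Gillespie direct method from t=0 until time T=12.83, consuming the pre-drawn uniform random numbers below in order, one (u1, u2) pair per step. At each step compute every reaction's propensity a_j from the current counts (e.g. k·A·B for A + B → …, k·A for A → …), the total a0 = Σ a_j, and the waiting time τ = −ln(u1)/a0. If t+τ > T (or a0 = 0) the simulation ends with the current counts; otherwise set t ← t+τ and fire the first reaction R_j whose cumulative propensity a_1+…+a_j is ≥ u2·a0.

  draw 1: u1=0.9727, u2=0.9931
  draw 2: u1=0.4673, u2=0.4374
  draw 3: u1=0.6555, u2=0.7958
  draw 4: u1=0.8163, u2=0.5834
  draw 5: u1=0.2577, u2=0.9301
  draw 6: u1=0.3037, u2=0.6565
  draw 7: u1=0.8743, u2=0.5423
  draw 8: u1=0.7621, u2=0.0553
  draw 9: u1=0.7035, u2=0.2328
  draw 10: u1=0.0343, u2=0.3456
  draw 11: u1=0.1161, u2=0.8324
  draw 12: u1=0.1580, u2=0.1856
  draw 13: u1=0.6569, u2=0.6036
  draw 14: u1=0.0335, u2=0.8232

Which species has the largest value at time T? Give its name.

Dominant species at T: C

t=0.000: X=8 C=3 M=3 A=7 Z=3
Draw 1: a1=1.778, a2=20.160, a3=10.296, a0=32.234; τ=−ln(0.9727)/32.234=0.001 → t=0.001; u2·a0=0.9931·32.234=32.012; a1+a2=21.938 < 32.012 ≤ a1+…+a3=32.234 → R3 fires; X=8 C=3 M=2 A=7 Z=3
Draw 2: a1=1.778, a2=20.160, a3=6.864, a0=28.802; τ=−ln(0.4673)/28.802=0.026 → t=0.027; u2·a0=0.4374·28.802=12.598; a1=1.778 < 12.598 ≤ a1+a2=21.938 → R2 fires; X=7 C=5 M=2 A=6 Z=3
Draw 3: a1=1.524, a2=15.120, a3=6.006, a0=22.650; τ=−ln(0.6555)/22.650=0.019 → t=0.046; u2·a0=0.7958·22.650=18.025; a1+a2=16.644 < 18.025 ≤ a1+…+a3=22.650 → R3 fires; X=7 C=5 M=1 A=6 Z=3
Draw 4: a1=1.524, a2=15.120, a3=3.003, a0=19.647; τ=−ln(0.8163)/19.647=0.010 → t=0.056; u2·a0=0.5834·19.647=11.462; a1=1.524 < 11.462 ≤ a1+a2=16.644 → R2 fires; X=6 C=7 M=1 A=5 Z=3
Draw 5: a1=1.270, a2=10.800, a3=2.574, a0=14.644; τ=−ln(0.2577)/14.644=0.093 → t=0.149; u2·a0=0.9301·14.644=13.620; a1+a2=12.070 < 13.620 ≤ a1+…+a3=14.644 → R3 fires; X=6 C=7 M=0 A=5 Z=3
Draw 6: a1=1.270, a2=10.800, a3=0.000, a0=12.070; τ=−ln(0.3037)/12.070=0.099 → t=0.248; u2·a0=0.6565·12.070=7.924; a1=1.270 < 7.924 ≤ a1+a2=12.070 → R2 fires; X=5 C=9 M=0 A=4 Z=3
Draw 7: a1=1.016, a2=7.200, a3=0.000, a0=8.216; τ=−ln(0.8743)/8.216=0.016 → t=0.264; u2·a0=0.5423·8.216=4.456; a1=1.016 < 4.456 ≤ a1+a2=8.216 → R2 fires; X=4 C=11 M=0 A=3 Z=3
Draw 8: a1=0.762, a2=4.320, a3=0.000, a0=5.082; τ=−ln(0.7621)/5.082=0.053 → t=0.317; u2·a0=0.0553·5.082=0.281 ≤ a1=0.762 → R1 fires; X=4 C=11 M=0 A=4 Z=3
Draw 9: a1=1.016, a2=5.760, a3=0.000, a0=6.776; τ=−ln(0.7035)/6.776=0.052 → t=0.369; u2·a0=0.2328·6.776=1.577; a1=1.016 < 1.577 ≤ a1+a2=6.776 → R2 fires; X=3 C=13 M=0 A=3 Z=3
Draw 10: a1=0.762, a2=3.240, a3=0.000, a0=4.002; τ=−ln(0.0343)/4.002=0.843 → t=1.212; u2·a0=0.3456·4.002=1.383; a1=0.762 < 1.383 ≤ a1+a2=4.002 → R2 fires; X=2 C=15 M=0 A=2 Z=3
Draw 11: a1=0.508, a2=1.440, a3=0.000, a0=1.948; τ=−ln(0.1161)/1.948=1.105 → t=2.317; u2·a0=0.8324·1.948=1.622; a1=0.508 < 1.622 ≤ a1+a2=1.948 → R2 fires; X=1 C=17 M=0 A=1 Z=3
Draw 12: a1=0.254, a2=0.360, a3=0.000, a0=0.614; τ=−ln(0.1580)/0.614=3.005 → t=5.323; u2·a0=0.1856·0.614=0.114 ≤ a1=0.254 → R1 fires; X=1 C=17 M=0 A=2 Z=3
Draw 13: a1=0.508, a2=0.720, a3=0.000, a0=1.228; τ=−ln(0.6569)/1.228=0.342 → t=5.665; u2·a0=0.6036·1.228=0.741; a1=0.508 < 0.741 ≤ a1+a2=1.228 → R2 fires; X=0 C=19 M=0 A=1 Z=3
Draw 14: a1=0.254, a2=0.000, a3=0.000, a0=0.254; τ=−ln(0.0335)/0.254=13.371 → t=19.036 > T=12.83: stop.
At T=12.83: X=0 C=19 M=0 A=1 Z=3; the largest is C.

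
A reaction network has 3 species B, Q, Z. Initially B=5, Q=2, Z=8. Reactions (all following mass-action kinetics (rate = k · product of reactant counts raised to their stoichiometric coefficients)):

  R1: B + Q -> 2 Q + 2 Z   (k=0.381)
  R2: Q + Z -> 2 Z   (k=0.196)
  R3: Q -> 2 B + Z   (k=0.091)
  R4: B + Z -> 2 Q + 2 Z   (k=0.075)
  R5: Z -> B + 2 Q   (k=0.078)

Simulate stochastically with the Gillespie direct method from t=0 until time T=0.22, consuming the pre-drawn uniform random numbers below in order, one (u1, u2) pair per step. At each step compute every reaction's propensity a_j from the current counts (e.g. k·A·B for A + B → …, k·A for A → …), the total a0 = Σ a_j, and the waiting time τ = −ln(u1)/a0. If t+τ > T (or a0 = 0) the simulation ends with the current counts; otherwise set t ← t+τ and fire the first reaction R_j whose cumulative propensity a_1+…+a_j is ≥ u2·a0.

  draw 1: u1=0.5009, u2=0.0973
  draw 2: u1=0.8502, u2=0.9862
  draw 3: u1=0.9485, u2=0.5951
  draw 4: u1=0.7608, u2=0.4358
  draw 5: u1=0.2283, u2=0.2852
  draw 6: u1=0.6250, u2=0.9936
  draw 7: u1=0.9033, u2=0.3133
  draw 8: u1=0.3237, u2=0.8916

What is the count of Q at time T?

Q at T = 7

t=0.000: B=5 Q=2 Z=8
Draw 1: a1=3.810, a2=3.136, a3=0.182, a4=3.000, a5=0.624, a0=10.752; τ=−ln(0.5009)/10.752=0.064 → t=0.064; u2·a0=0.0973·10.752=1.046 ≤ a1=3.810 → R1 fires; B=4 Q=3 Z=10
Draw 2: a1=4.572, a2=5.880, a3=0.273, a4=3.000, a5=0.780, a0=14.505; τ=−ln(0.8502)/14.505=0.011 → t=0.075; u2·a0=0.9862·14.505=14.305; a1+…+a4=13.725 < 14.305 ≤ a1+…+a5=14.505 → R5 fires; B=5 Q=5 Z=9
Draw 3: a1=9.525, a2=8.820, a3=0.455, a4=3.375, a5=0.702, a0=22.877; τ=−ln(0.9485)/22.877=0.002 → t=0.078; u2·a0=0.5951·22.877=13.614; a1=9.525 < 13.614 ≤ a1+a2=18.345 → R2 fires; B=5 Q=4 Z=10
Draw 4: a1=7.620, a2=7.840, a3=0.364, a4=3.750, a5=0.780, a0=20.354; τ=−ln(0.7608)/20.354=0.013 → t=0.091; u2·a0=0.4358·20.354=8.870; a1=7.620 < 8.870 ≤ a1+a2=15.460 → R2 fires; B=5 Q=3 Z=11
Draw 5: a1=5.715, a2=6.468, a3=0.273, a4=4.125, a5=0.858, a0=17.439; τ=−ln(0.2283)/17.439=0.085 → t=0.176; u2·a0=0.2852·17.439=4.974 ≤ a1=5.715 → R1 fires; B=4 Q=4 Z=13
Draw 6: a1=6.096, a2=10.192, a3=0.364, a4=3.900, a5=1.014, a0=21.566; τ=−ln(0.6250)/21.566=0.022 → t=0.198; u2·a0=0.9936·21.566=21.428; a1+…+a4=20.552 < 21.428 ≤ a1+…+a5=21.566 → R5 fires; B=5 Q=6 Z=12
Draw 7: a1=11.430, a2=14.112, a3=0.546, a4=4.500, a5=0.936, a0=31.524; τ=−ln(0.9033)/31.524=0.003 → t=0.201; u2·a0=0.3133·31.524=9.876 ≤ a1=11.430 → R1 fires; B=4 Q=7 Z=14
Draw 8: a1=10.668, a2=19.208, a3=0.637, a4=4.200, a5=1.092, a0=35.805; τ=−ln(0.3237)/35.805=0.032 → t=0.232 > T=0.22: stop.
Read off Q at T=0.22: 7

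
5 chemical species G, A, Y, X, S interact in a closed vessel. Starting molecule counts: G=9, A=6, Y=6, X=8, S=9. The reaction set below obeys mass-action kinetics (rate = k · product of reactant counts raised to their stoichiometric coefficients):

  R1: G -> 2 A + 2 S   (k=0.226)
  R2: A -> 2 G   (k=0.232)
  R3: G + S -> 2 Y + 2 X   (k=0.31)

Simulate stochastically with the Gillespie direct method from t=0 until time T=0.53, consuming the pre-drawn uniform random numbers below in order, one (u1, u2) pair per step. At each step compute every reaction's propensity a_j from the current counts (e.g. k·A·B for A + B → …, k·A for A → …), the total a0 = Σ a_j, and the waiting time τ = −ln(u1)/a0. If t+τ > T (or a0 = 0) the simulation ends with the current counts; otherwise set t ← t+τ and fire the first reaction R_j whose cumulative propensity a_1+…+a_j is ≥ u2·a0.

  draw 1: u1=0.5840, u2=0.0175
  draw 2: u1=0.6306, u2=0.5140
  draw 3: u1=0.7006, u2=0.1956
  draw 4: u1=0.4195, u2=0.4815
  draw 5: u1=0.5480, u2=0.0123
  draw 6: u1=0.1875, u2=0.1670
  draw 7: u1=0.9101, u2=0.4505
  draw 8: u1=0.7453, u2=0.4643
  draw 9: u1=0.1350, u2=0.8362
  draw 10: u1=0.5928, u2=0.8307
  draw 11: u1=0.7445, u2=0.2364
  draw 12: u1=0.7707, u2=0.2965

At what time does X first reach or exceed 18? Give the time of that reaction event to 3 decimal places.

t=0.000: G=9 A=6 Y=6 X=8 S=9
Draw 1: a1=2.034, a2=1.392, a3=25.110, a0=28.536; τ=−ln(0.5840)/28.536=0.019 → t=0.019; u2·a0=0.0175·28.536=0.499 ≤ a1=2.034 → R1 fires; G=8 A=8 Y=6 X=8 S=11
Draw 2: a1=1.808, a2=1.856, a3=27.280, a0=30.944; τ=−ln(0.6306)/30.944=0.015 → t=0.034; u2·a0=0.5140·30.944=15.905; a1+a2=3.664 < 15.905 ≤ a1+…+a3=30.944 → R3 fires; G=7 A=8 Y=8 X=10 S=10
Draw 3: a1=1.582, a2=1.856, a3=21.700, a0=25.138; τ=−ln(0.7006)/25.138=0.014 → t=0.048; u2·a0=0.1956·25.138=4.917; a1+a2=3.438 < 4.917 ≤ a1+…+a3=25.138 → R3 fires; G=6 A=8 Y=10 X=12 S=9
Draw 4: a1=1.356, a2=1.856, a3=16.740, a0=19.952; τ=−ln(0.4195)/19.952=0.044 → t=0.091; u2·a0=0.4815·19.952=9.607; a1+a2=3.212 < 9.607 ≤ a1+…+a3=19.952 → R3 fires; G=5 A=8 Y=12 X=14 S=8
Draw 5: a1=1.130, a2=1.856, a3=12.400, a0=15.386; τ=−ln(0.5480)/15.386=0.039 → t=0.131; u2·a0=0.0123·15.386=0.189 ≤ a1=1.130 → R1 fires; G=4 A=10 Y=12 X=14 S=10
Draw 6: a1=0.904, a2=2.320, a3=12.400, a0=15.624; τ=−ln(0.1875)/15.624=0.107 → t=0.238; u2·a0=0.1670·15.624=2.609; a1=0.904 < 2.609 ≤ a1+a2=3.224 → R2 fires; G=6 A=9 Y=12 X=14 S=10
Draw 7: a1=1.356, a2=2.088, a3=18.600, a0=22.044; τ=−ln(0.9101)/22.044=0.004 → t=0.242; u2·a0=0.4505·22.044=9.931; a1+a2=3.444 < 9.931 ≤ a1+…+a3=22.044 → R3 fires; G=5 A=9 Y=14 X=16 S=9
Draw 8: a1=1.130, a2=2.088, a3=13.950, a0=17.168; τ=−ln(0.7453)/17.168=0.017 → t=0.259; u2·a0=0.4643·17.168=7.971; a1+a2=3.218 < 7.971 ≤ a1+…+a3=17.168 → R3 fires; G=4 A=9 Y=16 X=18 S=8
Draw 9: a1=0.904, a2=2.088, a3=9.920, a0=12.912; τ=−ln(0.1350)/12.912=0.155 → t=0.414; u2·a0=0.8362·12.912=10.797; a1+a2=2.992 < 10.797 ≤ a1+…+a3=12.912 → R3 fires; G=3 A=9 Y=18 X=20 S=7
Draw 10: a1=0.678, a2=2.088, a3=6.510, a0=9.276; τ=−ln(0.5928)/9.276=0.056 → t=0.471; u2·a0=0.8307·9.276=7.706; a1+a2=2.766 < 7.706 ≤ a1+…+a3=9.276 → R3 fires; G=2 A=9 Y=20 X=22 S=6
Draw 11: a1=0.452, a2=2.088, a3=3.720, a0=6.260; τ=−ln(0.7445)/6.260=0.047 → t=0.518; u2·a0=0.2364·6.260=1.480; a1=0.452 < 1.480 ≤ a1+a2=2.540 → R2 fires; G=4 A=8 Y=20 X=22 S=6
Draw 12: a1=0.904, a2=1.856, a3=7.440, a0=10.200; τ=−ln(0.7707)/10.200=0.026 → t=0.543 > T=0.53: stop.
X first becomes ≥ 18 when it reaches 18 at the event at t=0.259.

Threshold first reached at t = 0.259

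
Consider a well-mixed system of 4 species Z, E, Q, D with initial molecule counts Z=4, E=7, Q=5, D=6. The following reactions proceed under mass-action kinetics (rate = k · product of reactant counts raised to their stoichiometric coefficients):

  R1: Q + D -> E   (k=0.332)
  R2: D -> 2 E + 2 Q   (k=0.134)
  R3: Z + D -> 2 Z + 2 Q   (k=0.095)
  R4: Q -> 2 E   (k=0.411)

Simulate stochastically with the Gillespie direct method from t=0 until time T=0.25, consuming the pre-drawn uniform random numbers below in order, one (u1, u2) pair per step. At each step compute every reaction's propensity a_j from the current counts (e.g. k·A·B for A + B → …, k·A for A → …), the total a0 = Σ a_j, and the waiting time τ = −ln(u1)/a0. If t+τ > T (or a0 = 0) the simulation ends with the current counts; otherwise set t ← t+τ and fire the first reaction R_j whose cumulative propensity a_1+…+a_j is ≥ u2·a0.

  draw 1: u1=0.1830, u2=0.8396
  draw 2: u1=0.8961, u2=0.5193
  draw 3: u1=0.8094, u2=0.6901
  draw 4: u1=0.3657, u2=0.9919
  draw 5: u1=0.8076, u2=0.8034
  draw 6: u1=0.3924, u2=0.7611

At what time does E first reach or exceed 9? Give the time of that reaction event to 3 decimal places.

t=0.000: Z=4 E=7 Q=5 D=6
Draw 1: a1=9.960, a2=0.804, a3=2.280, a4=2.055, a0=15.099; τ=−ln(0.1830)/15.099=0.112 → t=0.112; u2·a0=0.8396·15.099=12.677; a1+a2=10.764 < 12.677 ≤ a1+…+a3=13.044 → R3 fires; Z=5 E=7 Q=7 D=5
Draw 2: a1=11.620, a2=0.670, a3=2.375, a4=2.877, a0=17.542; τ=−ln(0.8961)/17.542=0.006 → t=0.119; u2·a0=0.5193·17.542=9.110 ≤ a1=11.620 → R1 fires; Z=5 E=8 Q=6 D=4
Draw 3: a1=7.968, a2=0.536, a3=1.900, a4=2.466, a0=12.870; τ=−ln(0.8094)/12.870=0.016 → t=0.135; u2·a0=0.6901·12.870=8.882; a1+a2=8.504 < 8.882 ≤ a1+…+a3=10.404 → R3 fires; Z=6 E=8 Q=8 D=3
Draw 4: a1=7.968, a2=0.402, a3=1.710, a4=3.288, a0=13.368; τ=−ln(0.3657)/13.368=0.075 → t=0.210; u2·a0=0.9919·13.368=13.260; a1+…+a3=10.080 < 13.260 ≤ a1+…+a4=13.368 → R4 fires; Z=6 E=10 Q=7 D=3
Draw 5: a1=6.972, a2=0.402, a3=1.710, a4=2.877, a0=11.961; τ=−ln(0.8076)/11.961=0.018 → t=0.228; u2·a0=0.8034·11.961=9.609; a1+…+a3=9.084 < 9.609 ≤ a1+…+a4=11.961 → R4 fires; Z=6 E=12 Q=6 D=3
Draw 6: a1=5.976, a2=0.402, a3=1.710, a4=2.466, a0=10.554; τ=−ln(0.3924)/10.554=0.089 → t=0.317 > T=0.25: stop.
E first becomes ≥ 9 when it reaches 10 at the event at t=0.210.

Threshold first reached at t = 0.210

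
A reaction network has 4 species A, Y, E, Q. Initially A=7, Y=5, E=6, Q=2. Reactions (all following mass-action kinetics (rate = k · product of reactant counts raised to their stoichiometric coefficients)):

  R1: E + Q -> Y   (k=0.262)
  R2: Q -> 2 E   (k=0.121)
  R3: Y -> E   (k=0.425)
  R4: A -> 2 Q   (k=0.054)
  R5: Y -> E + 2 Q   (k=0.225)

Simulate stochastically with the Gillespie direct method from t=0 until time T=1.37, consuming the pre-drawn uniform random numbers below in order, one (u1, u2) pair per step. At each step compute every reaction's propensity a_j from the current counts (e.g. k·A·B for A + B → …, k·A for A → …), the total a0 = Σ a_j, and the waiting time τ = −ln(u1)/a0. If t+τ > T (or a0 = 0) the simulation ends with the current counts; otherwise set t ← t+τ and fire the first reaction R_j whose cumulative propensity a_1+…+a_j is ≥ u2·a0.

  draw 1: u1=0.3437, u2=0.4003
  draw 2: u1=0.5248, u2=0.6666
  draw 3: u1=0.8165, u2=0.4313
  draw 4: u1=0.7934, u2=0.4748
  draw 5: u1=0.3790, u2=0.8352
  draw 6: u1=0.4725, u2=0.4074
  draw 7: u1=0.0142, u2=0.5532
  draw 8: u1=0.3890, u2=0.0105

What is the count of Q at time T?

t=0.000: A=7 Y=5 E=6 Q=2
Draw 1: a1=3.144, a2=0.242, a3=2.125, a4=0.378, a5=1.125, a0=7.014; τ=−ln(0.3437)/7.014=0.152 → t=0.152; u2·a0=0.4003·7.014=2.808 ≤ a1=3.144 → R1 fires; A=7 Y=6 E=5 Q=1
Draw 2: a1=1.310, a2=0.121, a3=2.550, a4=0.378, a5=1.350, a0=5.709; τ=−ln(0.5248)/5.709=0.113 → t=0.265; u2·a0=0.6666·5.709=3.806; a1+a2=1.431 < 3.806 ≤ a1+…+a3=3.981 → R3 fires; A=7 Y=5 E=6 Q=1
Draw 3: a1=1.572, a2=0.121, a3=2.125, a4=0.378, a5=1.125, a0=5.321; τ=−ln(0.8165)/5.321=0.038 → t=0.303; u2·a0=0.4313·5.321=2.295; a1+a2=1.693 < 2.295 ≤ a1+…+a3=3.818 → R3 fires; A=7 Y=4 E=7 Q=1
Draw 4: a1=1.834, a2=0.121, a3=1.700, a4=0.378, a5=0.900, a0=4.933; τ=−ln(0.7934)/4.933=0.047 → t=0.350; u2·a0=0.4748·4.933=2.342; a1+a2=1.955 < 2.342 ≤ a1+…+a3=3.655 → R3 fires; A=7 Y=3 E=8 Q=1
Draw 5: a1=2.096, a2=0.121, a3=1.275, a4=0.378, a5=0.675, a0=4.545; τ=−ln(0.3790)/4.545=0.213 → t=0.564; u2·a0=0.8352·4.545=3.796; a1+…+a3=3.492 < 3.796 ≤ a1+…+a4=3.870 → R4 fires; A=6 Y=3 E=8 Q=3
Draw 6: a1=6.288, a2=0.363, a3=1.275, a4=0.324, a5=0.675, a0=8.925; τ=−ln(0.4725)/8.925=0.084 → t=0.648; u2·a0=0.4074·8.925=3.636 ≤ a1=6.288 → R1 fires; A=6 Y=4 E=7 Q=2
Draw 7: a1=3.668, a2=0.242, a3=1.700, a4=0.324, a5=0.900, a0=6.834; τ=−ln(0.0142)/6.834=0.623 → t=1.270; u2·a0=0.5532·6.834=3.781; a1=3.668 < 3.781 ≤ a1+a2=3.910 → R2 fires; A=6 Y=4 E=9 Q=1
Draw 8: a1=2.358, a2=0.121, a3=1.700, a4=0.324, a5=0.900, a0=5.403; τ=−ln(0.3890)/5.403=0.175 → t=1.445 > T=1.37: stop.
Read off Q at T=1.37: 1

Q at T = 1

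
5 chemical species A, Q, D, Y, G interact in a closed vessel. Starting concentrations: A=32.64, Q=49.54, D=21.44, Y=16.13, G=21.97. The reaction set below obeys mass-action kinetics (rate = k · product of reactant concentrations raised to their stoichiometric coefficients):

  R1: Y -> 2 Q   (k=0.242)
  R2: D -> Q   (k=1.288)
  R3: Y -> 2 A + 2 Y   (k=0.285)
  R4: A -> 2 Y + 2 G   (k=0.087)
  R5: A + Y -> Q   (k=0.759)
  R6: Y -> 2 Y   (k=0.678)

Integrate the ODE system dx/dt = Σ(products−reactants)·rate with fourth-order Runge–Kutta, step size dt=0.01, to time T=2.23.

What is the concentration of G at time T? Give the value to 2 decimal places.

G at T = 26.94

RK4 with dt=0.01: 223 steps to T=2.23. Trajectory (selected grid times):
t=0.00: A=32.64 Q=49.54 D=21.44 Y=16.13 G=21.97
t=0.25: A=15.80 Q=72.87 D=15.54 Y=0.71 G=22.82
t=0.50: A=14.37 Q=78.35 D=11.26 Y=0.28 G=23.47
t=0.74: A=13.47 Q=82.03 D=8.27 Y=0.25 G=24.05
t=0.99: A=12.60 Q=84.95 D=5.99 Y=0.25 G=24.62
t=1.24: A=11.80 Q=87.20 D=4.34 Y=0.25 G=25.15
t=1.49: A=11.05 Q=88.97 D=3.15 Y=0.25 G=25.65
t=1.73: A=10.37 Q=90.32 D=2.31 Y=0.25 G=26.09
t=1.98: A=9.71 Q=91.47 D=1.67 Y=0.25 G=26.53
t=2.23: A=9.09 Q=92.41 D=1.21 Y=0.25 G=26.94
Read off G at T=2.23: 26.94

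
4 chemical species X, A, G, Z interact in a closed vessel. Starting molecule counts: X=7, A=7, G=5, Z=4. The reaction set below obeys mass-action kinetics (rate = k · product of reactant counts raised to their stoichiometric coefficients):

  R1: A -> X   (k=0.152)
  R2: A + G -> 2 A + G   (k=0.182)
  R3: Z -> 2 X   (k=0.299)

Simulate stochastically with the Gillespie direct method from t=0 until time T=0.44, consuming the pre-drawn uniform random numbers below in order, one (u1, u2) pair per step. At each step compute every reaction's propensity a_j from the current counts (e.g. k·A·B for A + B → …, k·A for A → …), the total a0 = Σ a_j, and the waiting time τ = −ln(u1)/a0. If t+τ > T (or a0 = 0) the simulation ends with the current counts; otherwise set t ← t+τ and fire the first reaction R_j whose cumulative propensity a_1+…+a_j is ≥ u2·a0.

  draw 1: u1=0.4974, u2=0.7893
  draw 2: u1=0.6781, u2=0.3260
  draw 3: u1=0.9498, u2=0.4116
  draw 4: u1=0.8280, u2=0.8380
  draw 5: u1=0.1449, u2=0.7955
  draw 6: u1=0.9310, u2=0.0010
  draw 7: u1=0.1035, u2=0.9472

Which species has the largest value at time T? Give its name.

t=0.000: X=7 A=7 G=5 Z=4
Draw 1: a1=1.064, a2=6.370, a3=1.196, a0=8.630; τ=−ln(0.4974)/8.630=0.081 → t=0.081; u2·a0=0.7893·8.630=6.812; a1=1.064 < 6.812 ≤ a1+a2=7.434 → R2 fires; X=7 A=8 G=5 Z=4
Draw 2: a1=1.216, a2=7.280, a3=1.196, a0=9.692; τ=−ln(0.6781)/9.692=0.040 → t=0.121; u2·a0=0.3260·9.692=3.160; a1=1.216 < 3.160 ≤ a1+a2=8.496 → R2 fires; X=7 A=9 G=5 Z=4
Draw 3: a1=1.368, a2=8.190, a3=1.196, a0=10.754; τ=−ln(0.9498)/10.754=0.005 → t=0.126; u2·a0=0.4116·10.754=4.426; a1=1.368 < 4.426 ≤ a1+a2=9.558 → R2 fires; X=7 A=10 G=5 Z=4
Draw 4: a1=1.520, a2=9.100, a3=1.196, a0=11.816; τ=−ln(0.8280)/11.816=0.016 → t=0.142; u2·a0=0.8380·11.816=9.902; a1=1.520 < 9.902 ≤ a1+a2=10.620 → R2 fires; X=7 A=11 G=5 Z=4
Draw 5: a1=1.672, a2=10.010, a3=1.196, a0=12.878; τ=−ln(0.1449)/12.878=0.150 → t=0.292; u2·a0=0.7955·12.878=10.244; a1=1.672 < 10.244 ≤ a1+a2=11.682 → R2 fires; X=7 A=12 G=5 Z=4
Draw 6: a1=1.824, a2=10.920, a3=1.196, a0=13.940; τ=−ln(0.9310)/13.940=0.005 → t=0.297; u2·a0=0.0010·13.940=0.014 ≤ a1=1.824 → R1 fires; X=8 A=11 G=5 Z=4
Draw 7: a1=1.672, a2=10.010, a3=1.196, a0=12.878; τ=−ln(0.1035)/12.878=0.176 → t=0.473 > T=0.44: stop.
At T=0.44: X=8 A=11 G=5 Z=4; the largest is A.

Dominant species at T: A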